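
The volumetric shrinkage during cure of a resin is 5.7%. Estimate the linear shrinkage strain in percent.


Linear shrinkage ≈ vol_shrink/3 = 5.7/3 = 1.9%

1.9%


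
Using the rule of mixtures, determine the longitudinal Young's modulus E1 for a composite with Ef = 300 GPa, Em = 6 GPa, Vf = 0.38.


E1 = Ef*Vf + Em*(1-Vf) = 300*0.38 + 6*0.62 = 117.72 GPa

117.72 GPa


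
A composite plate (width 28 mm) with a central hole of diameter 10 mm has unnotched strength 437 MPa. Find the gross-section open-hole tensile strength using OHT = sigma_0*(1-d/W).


OHT = sigma_0*(1-d/W) = 437*(1-10/28) = 280.9 MPa

280.9 MPa


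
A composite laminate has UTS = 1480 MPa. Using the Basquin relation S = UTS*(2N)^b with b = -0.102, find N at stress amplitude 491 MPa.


N = 0.5 * (S/UTS)^(1/b) = 0.5 * (491/1480)^(1/-0.102) = 24935.3421 cycles

24935.3421 cycles


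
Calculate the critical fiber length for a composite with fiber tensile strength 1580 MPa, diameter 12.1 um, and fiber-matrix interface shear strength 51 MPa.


Lc = sigma_f * d / (2 * tau_i) = 1580 * 12.1 / (2 * 51) = 187.4 um

187.4 um


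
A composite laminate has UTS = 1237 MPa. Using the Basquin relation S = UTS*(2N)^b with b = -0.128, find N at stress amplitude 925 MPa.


N = 0.5 * (S/UTS)^(1/b) = 0.5 * (925/1237)^(1/-0.128) = 4.8431 cycles

4.8431 cycles


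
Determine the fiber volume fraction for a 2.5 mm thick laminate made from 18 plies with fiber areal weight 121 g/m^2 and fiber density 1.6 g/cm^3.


Vf = n * FAW / (rho_f * h * 1000) = 18 * 121 / (1.6 * 2.5 * 1000) = 0.5445

0.5445


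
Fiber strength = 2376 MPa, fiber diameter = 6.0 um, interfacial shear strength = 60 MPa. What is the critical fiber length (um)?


Lc = sigma_f * d / (2 * tau_i) = 2376 * 6.0 / (2 * 60) = 118.8 um

118.8 um


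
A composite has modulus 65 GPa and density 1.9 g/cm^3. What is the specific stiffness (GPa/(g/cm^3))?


Specific stiffness = E/rho = 65/1.9 = 34.2 GPa/(g/cm^3)

34.2 GPa/(g/cm^3)


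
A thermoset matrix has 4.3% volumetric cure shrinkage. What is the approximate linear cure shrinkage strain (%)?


Linear shrinkage ≈ vol_shrink/3 = 4.3/3 = 1.433%

1.433%


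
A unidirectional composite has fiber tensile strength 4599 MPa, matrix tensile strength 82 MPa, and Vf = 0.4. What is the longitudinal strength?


sigma_1 = sigma_f*Vf + sigma_m*(1-Vf) = 4599*0.4 + 82*0.6 = 1888.8 MPa

1888.8 MPa


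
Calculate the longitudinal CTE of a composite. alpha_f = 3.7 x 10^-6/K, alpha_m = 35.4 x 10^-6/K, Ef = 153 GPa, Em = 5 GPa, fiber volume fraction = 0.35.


E1 = Ef*Vf + Em*(1-Vf) = 56.8
alpha_1 = (alpha_f*Ef*Vf + alpha_m*Em*(1-Vf))/E1 = 5.51 x 10^-6/K

5.51 x 10^-6/K


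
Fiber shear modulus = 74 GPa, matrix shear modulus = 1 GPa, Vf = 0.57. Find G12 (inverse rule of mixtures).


1/G12 = Vf/Gf + (1-Vf)/Gm = 0.57/74 + 0.43/1
G12 = 2.28 GPa

2.28 GPa


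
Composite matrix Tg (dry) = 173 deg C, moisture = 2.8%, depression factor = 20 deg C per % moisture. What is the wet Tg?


Tg_wet = Tg_dry - k*moisture = 173 - 20*2.8 = 117.0 deg C

117.0 deg C


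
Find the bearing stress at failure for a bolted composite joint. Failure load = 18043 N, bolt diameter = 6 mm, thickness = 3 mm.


sigma_br = F/(d*h) = 18043/(6*3) = 1002.4 MPa

1002.4 MPa


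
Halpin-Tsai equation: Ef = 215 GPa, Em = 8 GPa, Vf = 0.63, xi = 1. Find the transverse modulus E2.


eta = (Ef/Em - 1)/(Ef/Em + xi) = (26.875 - 1)/(26.875 + 1) = 0.9283
E2 = Em*(1+xi*eta*Vf)/(1-eta*Vf) = 30.54 GPa

30.54 GPa


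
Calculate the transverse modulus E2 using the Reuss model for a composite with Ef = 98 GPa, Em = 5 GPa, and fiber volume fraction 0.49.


1/E2 = Vf/Ef + (1-Vf)/Em = 0.49/98 + 0.51/5
E2 = 9.35 GPa

9.35 GPa


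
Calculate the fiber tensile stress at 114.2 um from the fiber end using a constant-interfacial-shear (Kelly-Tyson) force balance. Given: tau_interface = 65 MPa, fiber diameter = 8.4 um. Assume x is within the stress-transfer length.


Force balance: sigma_f * (pi*d^2/4) = tau * (pi*d) * x  ->  sigma_f = 4 * tau * x / d
sigma_f = 4 * 65 * 114.2 / 8.4 = 3534.8 MPa

3534.8 MPa


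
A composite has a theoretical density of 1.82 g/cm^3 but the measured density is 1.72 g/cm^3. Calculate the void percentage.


Void% = (rho_theo - rho_actual)/rho_theo * 100 = (1.82 - 1.72)/1.82 * 100 = 5.49%

5.49%


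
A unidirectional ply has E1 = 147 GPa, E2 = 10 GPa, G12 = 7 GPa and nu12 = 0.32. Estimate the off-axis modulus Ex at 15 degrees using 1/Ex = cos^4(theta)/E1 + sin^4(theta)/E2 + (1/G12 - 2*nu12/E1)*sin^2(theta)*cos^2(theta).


cos^4(15) = 0.870513, sin^4(15) = 0.004487, sin^2(15)*cos^2(15) = 0.0625
1/G12 - 2*nu12/E1 = 1/7 - 2*0.32/147 = 0.138503 GPa^-1
1/Ex = 0.870513/147 + 0.004487/10 + 0.138503*0.0625 = 0.015027 GPa^-1
Ex = 66.55 GPa

66.55 GPa


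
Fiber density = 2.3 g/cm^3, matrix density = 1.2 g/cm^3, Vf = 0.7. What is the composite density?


rho_c = rho_f*Vf + rho_m*(1-Vf) = 2.3*0.7 + 1.2*0.3 = 1.97 g/cm^3

1.97 g/cm^3


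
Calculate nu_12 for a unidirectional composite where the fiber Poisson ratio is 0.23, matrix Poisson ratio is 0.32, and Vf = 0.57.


nu_12 = nu_f*Vf + nu_m*(1-Vf) = 0.23*0.57 + 0.32*0.43 = 0.2687

0.2687


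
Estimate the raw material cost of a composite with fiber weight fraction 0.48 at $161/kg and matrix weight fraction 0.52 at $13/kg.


Cost = cost_f*Wf + cost_m*Wm = 161*0.48 + 13*0.52 = $84.04/kg

$84.04/kg


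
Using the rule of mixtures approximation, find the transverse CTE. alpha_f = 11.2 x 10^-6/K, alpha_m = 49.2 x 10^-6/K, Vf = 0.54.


alpha_2 = alpha_f*Vf + alpha_m*(1-Vf) = 11.2*0.54 + 49.2*0.46 = 28.7 x 10^-6/K

28.7 x 10^-6/K


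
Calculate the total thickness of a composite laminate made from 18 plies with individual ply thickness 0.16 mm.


h = n * t_ply = 18 * 0.16 = 2.88 mm

2.88 mm


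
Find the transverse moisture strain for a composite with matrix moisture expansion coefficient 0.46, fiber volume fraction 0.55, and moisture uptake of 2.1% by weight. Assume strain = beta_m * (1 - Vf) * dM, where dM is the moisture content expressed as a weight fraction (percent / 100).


dM = 2.1/100 = 0.021
strain = beta_m * (1-Vf) * dM = 0.46 * 0.45 * 0.021 = 0.004347

0.004347


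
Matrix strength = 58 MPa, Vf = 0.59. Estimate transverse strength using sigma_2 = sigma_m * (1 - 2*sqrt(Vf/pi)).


factor = 1 - 2*sqrt(0.59/pi) = 0.1333
sigma_2 = 58 * 0.1333 = 7.73 MPa

7.73 MPa


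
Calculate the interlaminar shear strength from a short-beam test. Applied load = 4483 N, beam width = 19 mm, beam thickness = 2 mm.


ILSS = 3F/(4bh) = 3*4483/(4*19*2) = 88.48 MPa

88.48 MPa


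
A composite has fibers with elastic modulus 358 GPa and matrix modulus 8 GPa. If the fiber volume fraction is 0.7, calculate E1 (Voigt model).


E1 = Ef*Vf + Em*(1-Vf) = 358*0.7 + 8*0.3 = 253.0 GPa

253.0 GPa


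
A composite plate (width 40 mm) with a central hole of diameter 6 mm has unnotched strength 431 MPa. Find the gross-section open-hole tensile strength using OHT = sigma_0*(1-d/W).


OHT = sigma_0*(1-d/W) = 431*(1-6/40) = 366.4 MPa

366.4 MPa


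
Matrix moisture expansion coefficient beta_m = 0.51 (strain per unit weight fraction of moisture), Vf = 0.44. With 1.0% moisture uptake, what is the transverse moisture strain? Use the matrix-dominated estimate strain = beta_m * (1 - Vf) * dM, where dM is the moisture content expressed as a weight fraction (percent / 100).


dM = 1.0/100 = 0.01
strain = beta_m * (1-Vf) * dM = 0.51 * 0.56 * 0.01 = 0.002856

0.002856


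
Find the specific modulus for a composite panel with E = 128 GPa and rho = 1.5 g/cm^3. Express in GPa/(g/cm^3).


Specific stiffness = E/rho = 128/1.5 = 85.3 GPa/(g/cm^3)

85.3 GPa/(g/cm^3)


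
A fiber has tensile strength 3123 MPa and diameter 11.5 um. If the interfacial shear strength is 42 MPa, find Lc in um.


Lc = sigma_f * d / (2 * tau_i) = 3123 * 11.5 / (2 * 42) = 427.6 um

427.6 um


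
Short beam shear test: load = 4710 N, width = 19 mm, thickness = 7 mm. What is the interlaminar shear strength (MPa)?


ILSS = 3F/(4bh) = 3*4710/(4*19*7) = 26.56 MPa

26.56 MPa


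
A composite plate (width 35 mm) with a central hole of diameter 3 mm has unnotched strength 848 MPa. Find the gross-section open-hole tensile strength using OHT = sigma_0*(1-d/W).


OHT = sigma_0*(1-d/W) = 848*(1-3/35) = 775.3 MPa

775.3 MPa


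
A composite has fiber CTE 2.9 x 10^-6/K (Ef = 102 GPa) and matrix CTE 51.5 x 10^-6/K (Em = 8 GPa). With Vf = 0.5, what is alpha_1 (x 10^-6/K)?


E1 = Ef*Vf + Em*(1-Vf) = 55.0
alpha_1 = (alpha_f*Ef*Vf + alpha_m*Em*(1-Vf))/E1 = 6.43 x 10^-6/K

6.43 x 10^-6/K


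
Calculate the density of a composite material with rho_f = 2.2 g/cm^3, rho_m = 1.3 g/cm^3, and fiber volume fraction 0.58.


rho_c = rho_f*Vf + rho_m*(1-Vf) = 2.2*0.58 + 1.3*0.42 = 1.822 g/cm^3

1.822 g/cm^3


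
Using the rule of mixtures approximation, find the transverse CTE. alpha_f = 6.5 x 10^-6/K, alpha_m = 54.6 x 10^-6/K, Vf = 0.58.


alpha_2 = alpha_f*Vf + alpha_m*(1-Vf) = 6.5*0.58 + 54.6*0.42 = 26.7 x 10^-6/K

26.7 x 10^-6/K


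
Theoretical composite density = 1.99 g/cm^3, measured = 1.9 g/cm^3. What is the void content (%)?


Void% = (rho_theo - rho_actual)/rho_theo * 100 = (1.99 - 1.9)/1.99 * 100 = 4.52%

4.52%


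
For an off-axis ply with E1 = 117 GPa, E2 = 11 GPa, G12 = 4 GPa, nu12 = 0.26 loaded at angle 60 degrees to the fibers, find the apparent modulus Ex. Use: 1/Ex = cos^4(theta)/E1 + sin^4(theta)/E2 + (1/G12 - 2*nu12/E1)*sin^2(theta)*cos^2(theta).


cos^4(60) = 0.0625, sin^4(60) = 0.5625, sin^2(60)*cos^2(60) = 0.1875
1/G12 - 2*nu12/E1 = 1/4 - 2*0.26/117 = 0.245556 GPa^-1
1/Ex = 0.0625/117 + 0.5625/11 + 0.245556*0.1875 = 0.0977122 GPa^-1
Ex = 10.23 GPa

10.23 GPa


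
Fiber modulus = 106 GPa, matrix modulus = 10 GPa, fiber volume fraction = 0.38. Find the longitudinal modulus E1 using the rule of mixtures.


E1 = Ef*Vf + Em*(1-Vf) = 106*0.38 + 10*0.62 = 46.48 GPa

46.48 GPa


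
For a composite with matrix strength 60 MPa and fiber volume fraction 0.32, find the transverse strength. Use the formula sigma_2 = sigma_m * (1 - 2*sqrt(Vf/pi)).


factor = 1 - 2*sqrt(0.32/pi) = 0.3617
sigma_2 = 60 * 0.3617 = 21.7 MPa

21.7 MPa


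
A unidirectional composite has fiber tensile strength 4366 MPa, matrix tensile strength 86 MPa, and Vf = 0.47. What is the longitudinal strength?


sigma_1 = sigma_f*Vf + sigma_m*(1-Vf) = 4366*0.47 + 86*0.53 = 2097.6 MPa

2097.6 MPa


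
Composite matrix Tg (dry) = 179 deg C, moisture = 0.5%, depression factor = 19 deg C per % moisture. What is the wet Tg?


Tg_wet = Tg_dry - k*moisture = 179 - 19*0.5 = 169.5 deg C

169.5 deg C


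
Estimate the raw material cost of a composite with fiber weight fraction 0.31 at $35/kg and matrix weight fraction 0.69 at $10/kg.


Cost = cost_f*Wf + cost_m*Wm = 35*0.31 + 10*0.69 = $17.75/kg

$17.75/kg


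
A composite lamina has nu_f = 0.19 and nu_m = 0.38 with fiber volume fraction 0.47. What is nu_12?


nu_12 = nu_f*Vf + nu_m*(1-Vf) = 0.19*0.47 + 0.38*0.53 = 0.2907

0.2907


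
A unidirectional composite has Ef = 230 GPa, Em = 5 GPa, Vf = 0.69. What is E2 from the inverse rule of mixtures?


1/E2 = Vf/Ef + (1-Vf)/Em = 0.69/230 + 0.31/5
E2 = 15.38 GPa

15.38 GPa


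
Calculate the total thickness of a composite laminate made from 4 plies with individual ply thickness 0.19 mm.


h = n * t_ply = 4 * 0.19 = 0.76 mm

0.76 mm


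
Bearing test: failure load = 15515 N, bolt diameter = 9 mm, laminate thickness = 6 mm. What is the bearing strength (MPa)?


sigma_br = F/(d*h) = 15515/(9*6) = 287.3 MPa

287.3 MPa


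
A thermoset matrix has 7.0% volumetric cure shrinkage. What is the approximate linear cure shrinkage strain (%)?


Linear shrinkage ≈ vol_shrink/3 = 7.0/3 = 2.333%

2.333%


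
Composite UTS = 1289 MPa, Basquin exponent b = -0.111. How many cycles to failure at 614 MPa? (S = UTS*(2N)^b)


N = 0.5 * (S/UTS)^(1/b) = 0.5 * (614/1289)^(1/-0.111) = 398.6875 cycles

398.6875 cycles


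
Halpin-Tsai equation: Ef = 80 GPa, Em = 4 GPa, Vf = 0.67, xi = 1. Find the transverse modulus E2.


eta = (Ef/Em - 1)/(Ef/Em + xi) = (20.0 - 1)/(20.0 + 1) = 0.9048
E2 = Em*(1+xi*eta*Vf)/(1-eta*Vf) = 16.31 GPa

16.31 GPa


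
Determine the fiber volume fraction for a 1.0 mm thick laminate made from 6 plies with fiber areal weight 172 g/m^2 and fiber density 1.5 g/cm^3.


Vf = n * FAW / (rho_f * h * 1000) = 6 * 172 / (1.5 * 1.0 * 1000) = 0.688

0.688


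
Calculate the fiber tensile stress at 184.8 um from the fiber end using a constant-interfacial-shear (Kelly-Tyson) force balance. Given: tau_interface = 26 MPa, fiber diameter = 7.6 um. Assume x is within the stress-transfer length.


Force balance: sigma_f * (pi*d^2/4) = tau * (pi*d) * x  ->  sigma_f = 4 * tau * x / d
sigma_f = 4 * 26 * 184.8 / 7.6 = 2528.8 MPa

2528.8 MPa


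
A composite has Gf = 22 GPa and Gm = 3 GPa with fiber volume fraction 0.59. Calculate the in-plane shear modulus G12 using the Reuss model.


1/G12 = Vf/Gf + (1-Vf)/Gm = 0.59/22 + 0.41/3
G12 = 6.12 GPa

6.12 GPa


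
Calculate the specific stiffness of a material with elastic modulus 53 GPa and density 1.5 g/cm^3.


Specific stiffness = E/rho = 53/1.5 = 35.3 GPa/(g/cm^3)

35.3 GPa/(g/cm^3)


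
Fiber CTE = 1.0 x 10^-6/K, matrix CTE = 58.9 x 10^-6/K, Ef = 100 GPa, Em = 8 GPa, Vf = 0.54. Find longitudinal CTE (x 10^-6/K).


E1 = Ef*Vf + Em*(1-Vf) = 57.68
alpha_1 = (alpha_f*Ef*Vf + alpha_m*Em*(1-Vf))/E1 = 4.69 x 10^-6/K

4.69 x 10^-6/K


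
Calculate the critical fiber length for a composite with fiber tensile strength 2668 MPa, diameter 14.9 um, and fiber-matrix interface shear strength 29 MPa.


Lc = sigma_f * d / (2 * tau_i) = 2668 * 14.9 / (2 * 29) = 685.4 um

685.4 um


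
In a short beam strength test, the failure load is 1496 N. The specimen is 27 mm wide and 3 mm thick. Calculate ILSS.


ILSS = 3F/(4bh) = 3*1496/(4*27*3) = 13.85 MPa

13.85 MPa


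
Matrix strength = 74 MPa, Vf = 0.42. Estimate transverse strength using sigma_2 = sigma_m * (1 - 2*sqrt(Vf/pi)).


factor = 1 - 2*sqrt(0.42/pi) = 0.2687
sigma_2 = 74 * 0.2687 = 19.89 MPa

19.89 MPa


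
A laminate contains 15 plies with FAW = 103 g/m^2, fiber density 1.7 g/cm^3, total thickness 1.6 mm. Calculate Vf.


Vf = n * FAW / (rho_f * h * 1000) = 15 * 103 / (1.7 * 1.6 * 1000) = 0.568

0.568


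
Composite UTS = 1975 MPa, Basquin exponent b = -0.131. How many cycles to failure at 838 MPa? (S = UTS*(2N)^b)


N = 0.5 * (S/UTS)^(1/b) = 0.5 * (838/1975)^(1/-0.131) = 347.6410 cycles

347.6410 cycles


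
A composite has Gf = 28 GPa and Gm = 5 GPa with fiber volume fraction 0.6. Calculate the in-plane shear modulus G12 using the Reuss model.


1/G12 = Vf/Gf + (1-Vf)/Gm = 0.6/28 + 0.4/5
G12 = 9.86 GPa

9.86 GPa


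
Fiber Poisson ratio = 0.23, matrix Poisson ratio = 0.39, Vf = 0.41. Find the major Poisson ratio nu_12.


nu_12 = nu_f*Vf + nu_m*(1-Vf) = 0.23*0.41 + 0.39*0.59 = 0.3244

0.3244


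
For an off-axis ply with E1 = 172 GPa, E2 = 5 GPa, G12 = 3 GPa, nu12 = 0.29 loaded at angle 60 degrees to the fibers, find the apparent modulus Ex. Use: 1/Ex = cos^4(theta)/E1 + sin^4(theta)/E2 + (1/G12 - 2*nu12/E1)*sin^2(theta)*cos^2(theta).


cos^4(60) = 0.0625, sin^4(60) = 0.5625, sin^2(60)*cos^2(60) = 0.1875
1/G12 - 2*nu12/E1 = 1/3 - 2*0.29/172 = 0.329961 GPa^-1
1/Ex = 0.0625/172 + 0.5625/5 + 0.329961*0.1875 = 0.1747311 GPa^-1
Ex = 5.72 GPa

5.72 GPa


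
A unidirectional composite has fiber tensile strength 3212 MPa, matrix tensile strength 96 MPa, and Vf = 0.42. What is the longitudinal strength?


sigma_1 = sigma_f*Vf + sigma_m*(1-Vf) = 3212*0.42 + 96*0.58 = 1404.7 MPa

1404.7 MPa


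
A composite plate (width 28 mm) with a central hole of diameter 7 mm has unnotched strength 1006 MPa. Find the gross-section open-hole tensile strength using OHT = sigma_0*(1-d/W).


OHT = sigma_0*(1-d/W) = 1006*(1-7/28) = 754.5 MPa

754.5 MPa


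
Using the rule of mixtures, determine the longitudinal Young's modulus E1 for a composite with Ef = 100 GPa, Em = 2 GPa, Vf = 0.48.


E1 = Ef*Vf + Em*(1-Vf) = 100*0.48 + 2*0.52 = 49.04 GPa

49.04 GPa


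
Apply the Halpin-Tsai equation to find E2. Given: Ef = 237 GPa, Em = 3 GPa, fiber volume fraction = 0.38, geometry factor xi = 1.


eta = (Ef/Em - 1)/(Ef/Em + xi) = (79.0 - 1)/(79.0 + 1) = 0.975
E2 = Em*(1+xi*eta*Vf)/(1-eta*Vf) = 6.53 GPa

6.53 GPa


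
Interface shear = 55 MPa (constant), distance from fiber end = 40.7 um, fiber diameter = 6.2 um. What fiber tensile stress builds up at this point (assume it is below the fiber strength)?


Force balance: sigma_f * (pi*d^2/4) = tau * (pi*d) * x  ->  sigma_f = 4 * tau * x / d
sigma_f = 4 * 55 * 40.7 / 6.2 = 1444.2 MPa

1444.2 MPa


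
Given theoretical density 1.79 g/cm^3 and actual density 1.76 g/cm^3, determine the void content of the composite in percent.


Void% = (rho_theo - rho_actual)/rho_theo * 100 = (1.79 - 1.76)/1.79 * 100 = 1.68%

1.68%


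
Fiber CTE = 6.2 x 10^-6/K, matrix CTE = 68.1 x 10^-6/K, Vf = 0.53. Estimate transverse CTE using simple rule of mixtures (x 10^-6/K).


alpha_2 = alpha_f*Vf + alpha_m*(1-Vf) = 6.2*0.53 + 68.1*0.47 = 35.3 x 10^-6/K

35.3 x 10^-6/K


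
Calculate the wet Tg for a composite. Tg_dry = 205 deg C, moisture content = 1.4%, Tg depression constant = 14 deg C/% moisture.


Tg_wet = Tg_dry - k*moisture = 205 - 14*1.4 = 185.4 deg C

185.4 deg C


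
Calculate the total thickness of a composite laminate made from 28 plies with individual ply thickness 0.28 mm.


h = n * t_ply = 28 * 0.28 = 7.84 mm

7.84 mm


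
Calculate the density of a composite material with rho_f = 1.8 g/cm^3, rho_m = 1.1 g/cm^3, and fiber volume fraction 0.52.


rho_c = rho_f*Vf + rho_m*(1-Vf) = 1.8*0.52 + 1.1*0.48 = 1.464 g/cm^3

1.464 g/cm^3


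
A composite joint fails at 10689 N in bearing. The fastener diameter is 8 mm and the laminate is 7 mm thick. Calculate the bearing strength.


sigma_br = F/(d*h) = 10689/(8*7) = 190.9 MPa

190.9 MPa


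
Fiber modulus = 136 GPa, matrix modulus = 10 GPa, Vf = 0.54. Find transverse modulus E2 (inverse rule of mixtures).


1/E2 = Vf/Ef + (1-Vf)/Em = 0.54/136 + 0.46/10
E2 = 20.01 GPa

20.01 GPa


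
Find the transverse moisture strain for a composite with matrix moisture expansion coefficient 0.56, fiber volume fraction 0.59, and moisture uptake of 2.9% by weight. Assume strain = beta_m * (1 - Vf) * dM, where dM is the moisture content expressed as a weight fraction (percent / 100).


dM = 2.9/100 = 0.029
strain = beta_m * (1-Vf) * dM = 0.56 * 0.41 * 0.029 = 0.0066584

0.0066584


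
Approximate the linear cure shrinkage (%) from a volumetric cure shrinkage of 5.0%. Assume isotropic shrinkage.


Linear shrinkage ≈ vol_shrink/3 = 5.0/3 = 1.667%

1.667%


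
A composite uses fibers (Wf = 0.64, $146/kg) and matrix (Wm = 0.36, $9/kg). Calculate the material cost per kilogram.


Cost = cost_f*Wf + cost_m*Wm = 146*0.64 + 9*0.36 = $96.68/kg

$96.68/kg


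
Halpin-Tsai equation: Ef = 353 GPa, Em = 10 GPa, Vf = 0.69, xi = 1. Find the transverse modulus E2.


eta = (Ef/Em - 1)/(Ef/Em + xi) = (35.3 - 1)/(35.3 + 1) = 0.9449
E2 = Em*(1+xi*eta*Vf)/(1-eta*Vf) = 47.47 GPa

47.47 GPa


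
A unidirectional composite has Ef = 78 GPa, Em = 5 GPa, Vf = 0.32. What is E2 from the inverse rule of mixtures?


1/E2 = Vf/Ef + (1-Vf)/Em = 0.32/78 + 0.68/5
E2 = 7.14 GPa

7.14 GPa


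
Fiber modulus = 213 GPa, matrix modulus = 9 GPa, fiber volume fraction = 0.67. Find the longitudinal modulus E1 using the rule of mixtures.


E1 = Ef*Vf + Em*(1-Vf) = 213*0.67 + 9*0.33 = 145.68 GPa

145.68 GPa


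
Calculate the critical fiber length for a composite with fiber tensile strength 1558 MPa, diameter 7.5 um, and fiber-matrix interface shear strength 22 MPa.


Lc = sigma_f * d / (2 * tau_i) = 1558 * 7.5 / (2 * 22) = 265.6 um

265.6 um


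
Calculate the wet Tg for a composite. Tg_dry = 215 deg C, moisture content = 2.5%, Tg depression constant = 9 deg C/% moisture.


Tg_wet = Tg_dry - k*moisture = 215 - 9*2.5 = 192.5 deg C

192.5 deg C


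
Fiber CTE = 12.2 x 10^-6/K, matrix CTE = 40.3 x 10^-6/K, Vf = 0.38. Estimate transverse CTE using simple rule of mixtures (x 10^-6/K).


alpha_2 = alpha_f*Vf + alpha_m*(1-Vf) = 12.2*0.38 + 40.3*0.62 = 29.6 x 10^-6/K

29.6 x 10^-6/K


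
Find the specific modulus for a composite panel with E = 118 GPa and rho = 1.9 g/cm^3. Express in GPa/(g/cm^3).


Specific stiffness = E/rho = 118/1.9 = 62.1 GPa/(g/cm^3)

62.1 GPa/(g/cm^3)


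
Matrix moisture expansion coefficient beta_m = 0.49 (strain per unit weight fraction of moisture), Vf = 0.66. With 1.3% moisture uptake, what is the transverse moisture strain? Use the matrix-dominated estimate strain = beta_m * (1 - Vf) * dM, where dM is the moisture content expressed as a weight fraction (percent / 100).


dM = 1.3/100 = 0.013
strain = beta_m * (1-Vf) * dM = 0.49 * 0.34 * 0.013 = 0.0021658

0.0021658


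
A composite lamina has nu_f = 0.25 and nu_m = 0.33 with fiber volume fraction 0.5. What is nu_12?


nu_12 = nu_f*Vf + nu_m*(1-Vf) = 0.25*0.5 + 0.33*0.5 = 0.29

0.29


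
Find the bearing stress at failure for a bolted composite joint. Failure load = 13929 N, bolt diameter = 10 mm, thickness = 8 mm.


sigma_br = F/(d*h) = 13929/(10*8) = 174.1 MPa

174.1 MPa


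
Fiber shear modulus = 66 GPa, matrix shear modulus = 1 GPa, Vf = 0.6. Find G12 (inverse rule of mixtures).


1/G12 = Vf/Gf + (1-Vf)/Gm = 0.6/66 + 0.4/1
G12 = 2.44 GPa

2.44 GPa


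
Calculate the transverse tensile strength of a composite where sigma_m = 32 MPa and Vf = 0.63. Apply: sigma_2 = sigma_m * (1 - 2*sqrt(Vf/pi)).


factor = 1 - 2*sqrt(0.63/pi) = 0.1044
sigma_2 = 32 * 0.1044 = 3.34 MPa

3.34 MPa


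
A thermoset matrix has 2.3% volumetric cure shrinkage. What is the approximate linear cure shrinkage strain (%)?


Linear shrinkage ≈ vol_shrink/3 = 2.3/3 = 0.767%

0.767%


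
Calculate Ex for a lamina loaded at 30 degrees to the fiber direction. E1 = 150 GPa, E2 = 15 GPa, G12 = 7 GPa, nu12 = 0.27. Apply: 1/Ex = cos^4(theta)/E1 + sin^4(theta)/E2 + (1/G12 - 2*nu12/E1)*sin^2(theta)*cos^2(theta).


cos^4(30) = 0.5625, sin^4(30) = 0.0625, sin^2(30)*cos^2(30) = 0.1875
1/G12 - 2*nu12/E1 = 1/7 - 2*0.27/150 = 0.139257 GPa^-1
1/Ex = 0.5625/150 + 0.0625/15 + 0.139257*0.1875 = 0.0340274 GPa^-1
Ex = 29.39 GPa

29.39 GPa


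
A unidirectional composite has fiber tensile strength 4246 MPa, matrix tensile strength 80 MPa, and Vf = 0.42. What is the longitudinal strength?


sigma_1 = sigma_f*Vf + sigma_m*(1-Vf) = 4246*0.42 + 80*0.58 = 1829.7 MPa

1829.7 MPa


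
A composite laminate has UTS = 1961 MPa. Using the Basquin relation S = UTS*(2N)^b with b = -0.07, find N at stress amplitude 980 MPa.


N = 0.5 * (S/UTS)^(1/b) = 0.5 * (980/1961)^(1/-0.07) = 10059.1925 cycles

10059.1925 cycles


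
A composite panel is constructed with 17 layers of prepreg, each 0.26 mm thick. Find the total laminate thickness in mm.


h = n * t_ply = 17 * 0.26 = 4.42 mm

4.42 mm


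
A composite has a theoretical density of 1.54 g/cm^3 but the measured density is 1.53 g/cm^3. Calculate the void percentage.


Void% = (rho_theo - rho_actual)/rho_theo * 100 = (1.54 - 1.53)/1.54 * 100 = 0.65%

0.65%


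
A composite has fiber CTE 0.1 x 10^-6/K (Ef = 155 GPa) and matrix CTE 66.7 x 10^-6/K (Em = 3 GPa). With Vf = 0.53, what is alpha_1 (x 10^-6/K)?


E1 = Ef*Vf + Em*(1-Vf) = 83.56
alpha_1 = (alpha_f*Ef*Vf + alpha_m*Em*(1-Vf))/E1 = 1.22 x 10^-6/K

1.22 x 10^-6/K


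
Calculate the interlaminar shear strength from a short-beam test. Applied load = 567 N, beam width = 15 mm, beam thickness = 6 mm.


ILSS = 3F/(4bh) = 3*567/(4*15*6) = 4.73 MPa

4.73 MPa


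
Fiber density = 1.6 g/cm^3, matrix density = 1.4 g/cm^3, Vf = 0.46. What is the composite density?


rho_c = rho_f*Vf + rho_m*(1-Vf) = 1.6*0.46 + 1.4*0.54 = 1.492 g/cm^3

1.492 g/cm^3


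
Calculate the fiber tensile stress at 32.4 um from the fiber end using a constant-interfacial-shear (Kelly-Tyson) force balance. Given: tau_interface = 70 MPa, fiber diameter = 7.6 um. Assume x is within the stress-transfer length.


Force balance: sigma_f * (pi*d^2/4) = tau * (pi*d) * x  ->  sigma_f = 4 * tau * x / d
sigma_f = 4 * 70 * 32.4 / 7.6 = 1193.7 MPa

1193.7 MPa


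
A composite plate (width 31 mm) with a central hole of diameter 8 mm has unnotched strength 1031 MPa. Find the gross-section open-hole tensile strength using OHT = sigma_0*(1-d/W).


OHT = sigma_0*(1-d/W) = 1031*(1-8/31) = 764.9 MPa

764.9 MPa


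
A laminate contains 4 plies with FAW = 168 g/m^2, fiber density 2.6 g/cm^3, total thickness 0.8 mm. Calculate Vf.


Vf = n * FAW / (rho_f * h * 1000) = 4 * 168 / (2.6 * 0.8 * 1000) = 0.3231

0.3231


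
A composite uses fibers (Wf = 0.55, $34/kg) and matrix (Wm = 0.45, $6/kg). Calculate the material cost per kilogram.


Cost = cost_f*Wf + cost_m*Wm = 34*0.55 + 6*0.45 = $21.4/kg

$21.4/kg


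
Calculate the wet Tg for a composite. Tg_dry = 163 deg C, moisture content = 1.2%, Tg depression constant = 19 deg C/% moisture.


Tg_wet = Tg_dry - k*moisture = 163 - 19*1.2 = 140.2 deg C

140.2 deg C


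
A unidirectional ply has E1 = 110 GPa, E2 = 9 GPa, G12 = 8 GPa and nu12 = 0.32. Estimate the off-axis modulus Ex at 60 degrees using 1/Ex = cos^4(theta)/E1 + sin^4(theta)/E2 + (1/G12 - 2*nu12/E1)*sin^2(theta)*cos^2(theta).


cos^4(60) = 0.0625, sin^4(60) = 0.5625, sin^2(60)*cos^2(60) = 0.1875
1/G12 - 2*nu12/E1 = 1/8 - 2*0.32/110 = 0.119182 GPa^-1
1/Ex = 0.0625/110 + 0.5625/9 + 0.119182*0.1875 = 0.0854148 GPa^-1
Ex = 11.71 GPa

11.71 GPa


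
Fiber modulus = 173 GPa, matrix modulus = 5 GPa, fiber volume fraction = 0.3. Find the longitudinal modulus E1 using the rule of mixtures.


E1 = Ef*Vf + Em*(1-Vf) = 173*0.3 + 5*0.7 = 55.4 GPa

55.4 GPa


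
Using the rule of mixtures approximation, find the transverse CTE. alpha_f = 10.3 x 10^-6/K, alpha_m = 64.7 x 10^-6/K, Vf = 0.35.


alpha_2 = alpha_f*Vf + alpha_m*(1-Vf) = 10.3*0.35 + 64.7*0.65 = 45.7 x 10^-6/K

45.7 x 10^-6/K


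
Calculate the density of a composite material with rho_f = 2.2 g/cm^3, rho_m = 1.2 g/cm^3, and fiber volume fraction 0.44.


rho_c = rho_f*Vf + rho_m*(1-Vf) = 2.2*0.44 + 1.2*0.56 = 1.64 g/cm^3

1.64 g/cm^3


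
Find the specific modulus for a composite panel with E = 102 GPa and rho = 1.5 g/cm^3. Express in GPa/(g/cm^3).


Specific stiffness = E/rho = 102/1.5 = 68.0 GPa/(g/cm^3)

68.0 GPa/(g/cm^3)


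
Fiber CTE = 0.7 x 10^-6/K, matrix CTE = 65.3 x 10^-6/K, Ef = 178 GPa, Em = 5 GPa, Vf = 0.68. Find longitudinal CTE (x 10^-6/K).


E1 = Ef*Vf + Em*(1-Vf) = 122.64
alpha_1 = (alpha_f*Ef*Vf + alpha_m*Em*(1-Vf))/E1 = 1.54 x 10^-6/K

1.54 x 10^-6/K


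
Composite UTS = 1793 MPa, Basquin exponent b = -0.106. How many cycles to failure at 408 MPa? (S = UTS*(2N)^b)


N = 0.5 * (S/UTS)^(1/b) = 0.5 * (408/1793)^(1/-0.106) = 581104.4702 cycles

581104.4702 cycles


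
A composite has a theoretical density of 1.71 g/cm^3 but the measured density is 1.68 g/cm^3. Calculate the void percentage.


Void% = (rho_theo - rho_actual)/rho_theo * 100 = (1.71 - 1.68)/1.71 * 100 = 1.75%

1.75%


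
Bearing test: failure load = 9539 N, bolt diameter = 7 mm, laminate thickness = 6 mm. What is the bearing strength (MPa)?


sigma_br = F/(d*h) = 9539/(7*6) = 227.1 MPa

227.1 MPa


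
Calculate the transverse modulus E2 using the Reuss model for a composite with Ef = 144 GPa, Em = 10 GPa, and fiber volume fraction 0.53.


1/E2 = Vf/Ef + (1-Vf)/Em = 0.53/144 + 0.47/10
E2 = 19.73 GPa

19.73 GPa


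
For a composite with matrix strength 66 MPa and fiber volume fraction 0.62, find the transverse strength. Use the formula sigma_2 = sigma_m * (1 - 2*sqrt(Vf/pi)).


factor = 1 - 2*sqrt(0.62/pi) = 0.1115
sigma_2 = 66 * 0.1115 = 7.36 MPa

7.36 MPa


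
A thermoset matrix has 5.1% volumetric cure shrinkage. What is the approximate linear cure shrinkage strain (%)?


Linear shrinkage ≈ vol_shrink/3 = 5.1/3 = 1.7%

1.7%


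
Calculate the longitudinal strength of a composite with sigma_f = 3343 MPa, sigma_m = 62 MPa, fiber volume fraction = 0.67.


sigma_1 = sigma_f*Vf + sigma_m*(1-Vf) = 3343*0.67 + 62*0.33 = 2260.3 MPa

2260.3 MPa


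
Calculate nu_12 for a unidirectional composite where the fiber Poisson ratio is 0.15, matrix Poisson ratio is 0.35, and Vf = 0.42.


nu_12 = nu_f*Vf + nu_m*(1-Vf) = 0.15*0.42 + 0.35*0.58 = 0.266

0.266


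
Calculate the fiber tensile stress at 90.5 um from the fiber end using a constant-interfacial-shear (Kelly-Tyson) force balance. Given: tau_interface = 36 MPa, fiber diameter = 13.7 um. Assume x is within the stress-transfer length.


Force balance: sigma_f * (pi*d^2/4) = tau * (pi*d) * x  ->  sigma_f = 4 * tau * x / d
sigma_f = 4 * 36 * 90.5 / 13.7 = 951.2 MPa

951.2 MPa


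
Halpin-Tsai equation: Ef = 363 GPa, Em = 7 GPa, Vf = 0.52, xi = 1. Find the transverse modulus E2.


eta = (Ef/Em - 1)/(Ef/Em + xi) = (51.8571 - 1)/(51.8571 + 1) = 0.9622
E2 = Em*(1+xi*eta*Vf)/(1-eta*Vf) = 21.02 GPa

21.02 GPa


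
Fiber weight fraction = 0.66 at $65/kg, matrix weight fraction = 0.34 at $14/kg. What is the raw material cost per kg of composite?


Cost = cost_f*Wf + cost_m*Wm = 65*0.66 + 14*0.34 = $47.66/kg

$47.66/kg


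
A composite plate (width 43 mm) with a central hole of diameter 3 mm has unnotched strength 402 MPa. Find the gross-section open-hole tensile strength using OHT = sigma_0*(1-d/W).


OHT = sigma_0*(1-d/W) = 402*(1-3/43) = 374.0 MPa

374.0 MPa


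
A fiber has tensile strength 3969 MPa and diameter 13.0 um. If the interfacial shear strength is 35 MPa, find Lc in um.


Lc = sigma_f * d / (2 * tau_i) = 3969 * 13.0 / (2 * 35) = 737.1 um

737.1 um


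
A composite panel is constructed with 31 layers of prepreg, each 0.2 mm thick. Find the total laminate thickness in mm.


h = n * t_ply = 31 * 0.2 = 6.2 mm

6.2 mm


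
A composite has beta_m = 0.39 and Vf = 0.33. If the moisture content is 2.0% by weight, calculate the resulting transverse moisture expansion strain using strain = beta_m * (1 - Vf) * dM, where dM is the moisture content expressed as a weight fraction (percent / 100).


dM = 2.0/100 = 0.02
strain = beta_m * (1-Vf) * dM = 0.39 * 0.67 * 0.02 = 0.005226

0.005226


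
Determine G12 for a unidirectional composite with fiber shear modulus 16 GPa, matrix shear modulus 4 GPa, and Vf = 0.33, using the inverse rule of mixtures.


1/G12 = Vf/Gf + (1-Vf)/Gm = 0.33/16 + 0.67/4
G12 = 5.32 GPa

5.32 GPa


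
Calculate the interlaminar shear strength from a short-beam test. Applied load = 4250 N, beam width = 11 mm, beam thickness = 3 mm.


ILSS = 3F/(4bh) = 3*4250/(4*11*3) = 96.59 MPa

96.59 MPa


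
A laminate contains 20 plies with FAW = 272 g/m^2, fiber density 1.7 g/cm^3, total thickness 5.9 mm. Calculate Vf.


Vf = n * FAW / (rho_f * h * 1000) = 20 * 272 / (1.7 * 5.9 * 1000) = 0.5424

0.5424


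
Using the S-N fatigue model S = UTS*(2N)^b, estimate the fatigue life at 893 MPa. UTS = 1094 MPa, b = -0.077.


N = 0.5 * (S/UTS)^(1/b) = 0.5 * (893/1094)^(1/-0.077) = 6.9820 cycles

6.9820 cycles


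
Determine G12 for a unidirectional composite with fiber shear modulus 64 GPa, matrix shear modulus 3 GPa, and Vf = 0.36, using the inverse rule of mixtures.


1/G12 = Vf/Gf + (1-Vf)/Gm = 0.36/64 + 0.64/3
G12 = 4.57 GPa

4.57 GPa


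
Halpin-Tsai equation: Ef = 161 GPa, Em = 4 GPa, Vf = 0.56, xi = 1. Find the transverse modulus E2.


eta = (Ef/Em - 1)/(Ef/Em + xi) = (40.25 - 1)/(40.25 + 1) = 0.9515
E2 = Em*(1+xi*eta*Vf)/(1-eta*Vf) = 13.13 GPa

13.13 GPa


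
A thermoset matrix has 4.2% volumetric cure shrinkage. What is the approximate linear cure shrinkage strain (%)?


Linear shrinkage ≈ vol_shrink/3 = 4.2/3 = 1.4%

1.4%


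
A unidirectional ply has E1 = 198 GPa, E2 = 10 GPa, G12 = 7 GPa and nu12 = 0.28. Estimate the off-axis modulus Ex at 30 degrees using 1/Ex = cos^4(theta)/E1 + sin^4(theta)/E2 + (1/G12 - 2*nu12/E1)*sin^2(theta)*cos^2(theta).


cos^4(30) = 0.5625, sin^4(30) = 0.0625, sin^2(30)*cos^2(30) = 0.1875
1/G12 - 2*nu12/E1 = 1/7 - 2*0.28/198 = 0.140029 GPa^-1
1/Ex = 0.5625/198 + 0.0625/10 + 0.140029*0.1875 = 0.0353463 GPa^-1
Ex = 28.29 GPa

28.29 GPa


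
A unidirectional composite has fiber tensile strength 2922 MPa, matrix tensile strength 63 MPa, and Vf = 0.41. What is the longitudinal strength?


sigma_1 = sigma_f*Vf + sigma_m*(1-Vf) = 2922*0.41 + 63*0.59 = 1235.2 MPa

1235.2 MPa


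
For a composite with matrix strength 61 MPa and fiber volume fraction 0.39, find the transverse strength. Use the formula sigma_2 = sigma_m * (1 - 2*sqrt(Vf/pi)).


factor = 1 - 2*sqrt(0.39/pi) = 0.2953
sigma_2 = 61 * 0.2953 = 18.01 MPa

18.01 MPa


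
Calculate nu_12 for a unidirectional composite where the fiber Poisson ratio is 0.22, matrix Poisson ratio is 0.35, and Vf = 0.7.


nu_12 = nu_f*Vf + nu_m*(1-Vf) = 0.22*0.7 + 0.35*0.3 = 0.259

0.259


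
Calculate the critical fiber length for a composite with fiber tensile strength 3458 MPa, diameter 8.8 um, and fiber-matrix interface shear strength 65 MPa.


Lc = sigma_f * d / (2 * tau_i) = 3458 * 8.8 / (2 * 65) = 234.1 um

234.1 um


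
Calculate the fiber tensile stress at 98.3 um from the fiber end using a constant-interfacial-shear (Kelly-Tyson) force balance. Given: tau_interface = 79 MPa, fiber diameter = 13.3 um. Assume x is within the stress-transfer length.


Force balance: sigma_f * (pi*d^2/4) = tau * (pi*d) * x  ->  sigma_f = 4 * tau * x / d
sigma_f = 4 * 79 * 98.3 / 13.3 = 2335.5 MPa

2335.5 MPa


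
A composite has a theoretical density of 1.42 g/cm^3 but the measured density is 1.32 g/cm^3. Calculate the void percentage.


Void% = (rho_theo - rho_actual)/rho_theo * 100 = (1.42 - 1.32)/1.42 * 100 = 7.04%

7.04%


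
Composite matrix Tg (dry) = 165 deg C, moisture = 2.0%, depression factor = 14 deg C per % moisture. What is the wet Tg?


Tg_wet = Tg_dry - k*moisture = 165 - 14*2.0 = 137.0 deg C

137.0 deg C


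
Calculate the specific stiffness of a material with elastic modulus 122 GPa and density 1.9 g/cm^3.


Specific stiffness = E/rho = 122/1.9 = 64.2 GPa/(g/cm^3)

64.2 GPa/(g/cm^3)


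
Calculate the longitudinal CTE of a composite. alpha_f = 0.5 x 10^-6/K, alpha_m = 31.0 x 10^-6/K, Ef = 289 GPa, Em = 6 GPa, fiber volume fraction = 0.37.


E1 = Ef*Vf + Em*(1-Vf) = 110.71
alpha_1 = (alpha_f*Ef*Vf + alpha_m*Em*(1-Vf))/E1 = 1.54 x 10^-6/K

1.54 x 10^-6/K


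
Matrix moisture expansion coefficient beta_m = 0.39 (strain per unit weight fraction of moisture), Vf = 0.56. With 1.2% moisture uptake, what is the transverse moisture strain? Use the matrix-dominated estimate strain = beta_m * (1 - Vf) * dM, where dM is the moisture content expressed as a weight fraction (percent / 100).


dM = 1.2/100 = 0.012
strain = beta_m * (1-Vf) * dM = 0.39 * 0.44 * 0.012 = 0.0020592

0.0020592


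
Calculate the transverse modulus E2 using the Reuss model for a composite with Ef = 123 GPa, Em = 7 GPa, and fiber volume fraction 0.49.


1/E2 = Vf/Ef + (1-Vf)/Em = 0.49/123 + 0.51/7
E2 = 13.01 GPa

13.01 GPa


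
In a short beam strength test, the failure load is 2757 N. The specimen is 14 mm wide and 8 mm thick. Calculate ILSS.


ILSS = 3F/(4bh) = 3*2757/(4*14*8) = 18.46 MPa

18.46 MPa


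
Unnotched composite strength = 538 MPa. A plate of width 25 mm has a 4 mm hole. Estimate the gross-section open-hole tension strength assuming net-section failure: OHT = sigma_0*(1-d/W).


OHT = sigma_0*(1-d/W) = 538*(1-4/25) = 451.9 MPa

451.9 MPa


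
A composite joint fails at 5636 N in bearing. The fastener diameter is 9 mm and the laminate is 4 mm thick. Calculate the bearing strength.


sigma_br = F/(d*h) = 5636/(9*4) = 156.6 MPa

156.6 MPa


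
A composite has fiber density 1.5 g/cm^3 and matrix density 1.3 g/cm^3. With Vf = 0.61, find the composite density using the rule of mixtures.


rho_c = rho_f*Vf + rho_m*(1-Vf) = 1.5*0.61 + 1.3*0.39 = 1.422 g/cm^3

1.422 g/cm^3


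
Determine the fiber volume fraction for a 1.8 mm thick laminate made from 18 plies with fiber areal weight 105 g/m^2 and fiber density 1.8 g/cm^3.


Vf = n * FAW / (rho_f * h * 1000) = 18 * 105 / (1.8 * 1.8 * 1000) = 0.5833

0.5833


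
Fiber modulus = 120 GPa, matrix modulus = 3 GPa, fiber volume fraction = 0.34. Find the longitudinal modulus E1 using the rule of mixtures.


E1 = Ef*Vf + Em*(1-Vf) = 120*0.34 + 3*0.66 = 42.78 GPa

42.78 GPa


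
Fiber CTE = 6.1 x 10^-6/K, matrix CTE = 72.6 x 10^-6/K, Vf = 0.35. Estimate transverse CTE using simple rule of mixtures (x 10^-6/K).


alpha_2 = alpha_f*Vf + alpha_m*(1-Vf) = 6.1*0.35 + 72.6*0.65 = 49.3 x 10^-6/K

49.3 x 10^-6/K


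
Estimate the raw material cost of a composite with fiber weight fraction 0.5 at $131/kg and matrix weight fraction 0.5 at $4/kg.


Cost = cost_f*Wf + cost_m*Wm = 131*0.5 + 4*0.5 = $67.5/kg

$67.5/kg


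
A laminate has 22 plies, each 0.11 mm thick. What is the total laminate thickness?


h = n * t_ply = 22 * 0.11 = 2.42 mm

2.42 mm


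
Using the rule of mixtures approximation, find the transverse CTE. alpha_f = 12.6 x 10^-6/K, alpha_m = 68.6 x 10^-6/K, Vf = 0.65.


alpha_2 = alpha_f*Vf + alpha_m*(1-Vf) = 12.6*0.65 + 68.6*0.35 = 32.2 x 10^-6/K

32.2 x 10^-6/K


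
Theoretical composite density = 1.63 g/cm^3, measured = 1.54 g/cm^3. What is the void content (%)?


Void% = (rho_theo - rho_actual)/rho_theo * 100 = (1.63 - 1.54)/1.63 * 100 = 5.52%

5.52%


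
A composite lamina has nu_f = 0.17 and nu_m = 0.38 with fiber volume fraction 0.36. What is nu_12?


nu_12 = nu_f*Vf + nu_m*(1-Vf) = 0.17*0.36 + 0.38*0.64 = 0.3044

0.3044


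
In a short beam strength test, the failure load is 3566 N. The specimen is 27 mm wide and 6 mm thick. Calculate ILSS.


ILSS = 3F/(4bh) = 3*3566/(4*27*6) = 16.51 MPa

16.51 MPa


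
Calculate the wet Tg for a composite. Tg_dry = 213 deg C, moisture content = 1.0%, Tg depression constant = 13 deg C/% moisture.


Tg_wet = Tg_dry - k*moisture = 213 - 13*1.0 = 200.0 deg C

200.0 deg C


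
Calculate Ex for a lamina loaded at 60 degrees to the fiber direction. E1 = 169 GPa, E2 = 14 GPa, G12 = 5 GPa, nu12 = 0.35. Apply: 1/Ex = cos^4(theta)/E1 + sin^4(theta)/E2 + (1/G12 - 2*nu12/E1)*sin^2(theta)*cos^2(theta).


cos^4(60) = 0.0625, sin^4(60) = 0.5625, sin^2(60)*cos^2(60) = 0.1875
1/G12 - 2*nu12/E1 = 1/5 - 2*0.35/169 = 0.195858 GPa^-1
1/Ex = 0.0625/169 + 0.5625/14 + 0.195858*0.1875 = 0.0772718 GPa^-1
Ex = 12.94 GPa

12.94 GPa


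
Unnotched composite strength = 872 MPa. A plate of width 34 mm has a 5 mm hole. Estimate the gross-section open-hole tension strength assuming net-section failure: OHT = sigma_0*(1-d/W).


OHT = sigma_0*(1-d/W) = 872*(1-5/34) = 743.8 MPa

743.8 MPa


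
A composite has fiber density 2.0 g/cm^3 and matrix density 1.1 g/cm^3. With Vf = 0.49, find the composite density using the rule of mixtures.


rho_c = rho_f*Vf + rho_m*(1-Vf) = 2.0*0.49 + 1.1*0.51 = 1.541 g/cm^3

1.541 g/cm^3


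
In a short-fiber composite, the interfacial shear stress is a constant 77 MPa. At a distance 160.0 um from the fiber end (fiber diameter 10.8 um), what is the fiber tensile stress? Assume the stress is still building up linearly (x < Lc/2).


Force balance: sigma_f * (pi*d^2/4) = tau * (pi*d) * x  ->  sigma_f = 4 * tau * x / d
sigma_f = 4 * 77 * 160.0 / 10.8 = 4563.0 MPa

4563.0 MPa


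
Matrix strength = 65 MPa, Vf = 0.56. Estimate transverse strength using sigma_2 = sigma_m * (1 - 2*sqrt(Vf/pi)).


factor = 1 - 2*sqrt(0.56/pi) = 0.1556
sigma_2 = 65 * 0.1556 = 10.11 MPa

10.11 MPa
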